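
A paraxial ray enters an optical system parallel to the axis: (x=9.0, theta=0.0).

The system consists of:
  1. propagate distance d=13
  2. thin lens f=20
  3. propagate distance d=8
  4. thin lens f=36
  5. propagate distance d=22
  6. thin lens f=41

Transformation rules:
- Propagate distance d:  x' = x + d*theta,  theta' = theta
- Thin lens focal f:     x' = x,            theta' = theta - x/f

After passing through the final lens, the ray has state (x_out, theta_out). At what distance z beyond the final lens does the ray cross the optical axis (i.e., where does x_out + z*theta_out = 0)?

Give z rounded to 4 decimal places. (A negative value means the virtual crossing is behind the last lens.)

Answer: -19.0357

Derivation:
Initial: x=9.0000 theta=0.0000
After 1 (propagate distance d=13): x=9.0000 theta=0.0000
After 2 (thin lens f=20): x=9.0000 theta=-0.4500
After 3 (propagate distance d=8): x=5.4000 theta=-0.4500
After 4 (thin lens f=36): x=5.4000 theta=-0.6000
After 5 (propagate distance d=22): x=-7.8000 theta=-0.6000
After 6 (thin lens f=41): x=-7.8000 theta=-84/205 (≈-0.4098)
z_focus = -x_out/theta_out = -(-7.8000)/(-84/205) = -533/28 ≈ -19.0357
Rounded to 4 decimal places: z = -19.0357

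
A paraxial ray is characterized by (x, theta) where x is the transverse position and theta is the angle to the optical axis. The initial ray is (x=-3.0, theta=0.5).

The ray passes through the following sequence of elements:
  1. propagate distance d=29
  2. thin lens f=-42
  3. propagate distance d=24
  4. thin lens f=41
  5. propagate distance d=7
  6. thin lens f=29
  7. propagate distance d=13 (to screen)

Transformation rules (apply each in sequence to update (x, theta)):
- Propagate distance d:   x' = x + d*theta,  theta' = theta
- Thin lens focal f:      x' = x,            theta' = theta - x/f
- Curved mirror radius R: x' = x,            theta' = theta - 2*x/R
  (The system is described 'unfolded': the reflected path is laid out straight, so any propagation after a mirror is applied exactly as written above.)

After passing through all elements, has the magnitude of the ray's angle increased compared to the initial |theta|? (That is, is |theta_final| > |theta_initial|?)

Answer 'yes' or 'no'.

Initial: x=-3.0000 theta=0.5000
After 1 (propagate distance d=29): x=11.5000 theta=0.5000
After 2 (thin lens f=-42): x=11.5000 theta=65/84 (≈0.7738)
After 3 (propagate distance d=24): x=421/14 (≈30.0714) theta=65/84 (≈0.7738)
After 4 (thin lens f=41): x=421/14 (≈30.0714) theta=139/3444 (≈0.0404)
After 5 (propagate distance d=7): x=104539/3444 (≈30.3539) theta=139/3444 (≈0.0404)
After 6 (thin lens f=29): x=104539/3444 (≈30.3539) theta=-25127/24969 (≈-1.0063)
After 7 (propagate distance d=13 (to screen)): x=575009/33292 (≈17.2717) theta=-25127/24969 (≈-1.0063)
|theta_initial|=0.5000 |theta_final|=25127/24969 (≈1.0063) -> increased

Answer: yes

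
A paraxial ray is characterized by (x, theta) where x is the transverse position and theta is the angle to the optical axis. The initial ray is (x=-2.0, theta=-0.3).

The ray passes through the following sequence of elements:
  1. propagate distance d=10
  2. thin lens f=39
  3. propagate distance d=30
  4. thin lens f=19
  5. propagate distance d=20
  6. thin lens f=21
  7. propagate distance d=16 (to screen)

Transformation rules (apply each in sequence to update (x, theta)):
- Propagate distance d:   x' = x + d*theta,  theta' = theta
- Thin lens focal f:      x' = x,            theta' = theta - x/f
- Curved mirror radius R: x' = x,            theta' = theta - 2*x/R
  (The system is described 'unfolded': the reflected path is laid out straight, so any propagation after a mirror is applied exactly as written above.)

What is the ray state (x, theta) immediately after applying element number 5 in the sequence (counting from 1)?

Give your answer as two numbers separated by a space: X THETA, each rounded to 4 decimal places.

Answer: -2.9015 0.3626

Derivation:
Initial: x=-2.0000 theta=-0.3000
After 1 (propagate distance d=10): x=-5.0000 theta=-0.3000
After 2 (thin lens f=39): x=-5.0000 theta=-67/390 (≈-0.1718)
After 3 (propagate distance d=30): x=-132/13 (≈-10.1538) theta=-67/390 (≈-0.1718)
After 4 (thin lens f=19): x=-132/13 (≈-10.1538) theta=2687/7410 (≈0.3626)
After 5 (propagate distance d=20): x=-2150/741 (≈-2.9015) theta=2687/7410 (≈0.3626)
Rounded to 4 decimal places: x = -2.9015, theta = 0.3626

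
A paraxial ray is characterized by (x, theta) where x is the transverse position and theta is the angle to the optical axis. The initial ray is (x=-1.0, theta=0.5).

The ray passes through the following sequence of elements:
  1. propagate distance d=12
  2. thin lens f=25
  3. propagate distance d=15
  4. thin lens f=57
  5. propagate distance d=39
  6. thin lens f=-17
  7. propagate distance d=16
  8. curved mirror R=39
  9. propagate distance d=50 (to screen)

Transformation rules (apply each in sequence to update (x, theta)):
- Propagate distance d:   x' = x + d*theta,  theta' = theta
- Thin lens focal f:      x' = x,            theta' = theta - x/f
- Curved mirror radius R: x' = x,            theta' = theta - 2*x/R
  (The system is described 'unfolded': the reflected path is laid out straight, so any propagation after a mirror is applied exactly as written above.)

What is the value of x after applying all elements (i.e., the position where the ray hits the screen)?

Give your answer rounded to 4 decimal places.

Answer: 1.9331

Derivation:
Initial: x=-1.0000 theta=0.5000
After 1 (propagate distance d=12): x=5.0000 theta=0.5000
After 2 (thin lens f=25): x=5.0000 theta=0.3000
After 3 (propagate distance d=15): x=9.5000 theta=0.3000
After 4 (thin lens f=57): x=9.5000 theta=2/15 (≈0.1333)
After 5 (propagate distance d=39): x=14.7000 theta=2/15 (≈0.1333)
After 6 (thin lens f=-17): x=14.7000 theta=509/510 (≈0.9980)
After 7 (propagate distance d=16): x=15641/510 (≈30.6686) theta=509/510 (≈0.9980)
After 8 (curved mirror R=39): x=15641/510 (≈30.6686) theta=-11431/19890 (≈-0.5747)
After 9 (propagate distance d=50 (to screen)): x=38449/19890 (≈1.9331) theta=-11431/19890 (≈-0.5747)
Rounded to 4 decimal places: x = 1.9331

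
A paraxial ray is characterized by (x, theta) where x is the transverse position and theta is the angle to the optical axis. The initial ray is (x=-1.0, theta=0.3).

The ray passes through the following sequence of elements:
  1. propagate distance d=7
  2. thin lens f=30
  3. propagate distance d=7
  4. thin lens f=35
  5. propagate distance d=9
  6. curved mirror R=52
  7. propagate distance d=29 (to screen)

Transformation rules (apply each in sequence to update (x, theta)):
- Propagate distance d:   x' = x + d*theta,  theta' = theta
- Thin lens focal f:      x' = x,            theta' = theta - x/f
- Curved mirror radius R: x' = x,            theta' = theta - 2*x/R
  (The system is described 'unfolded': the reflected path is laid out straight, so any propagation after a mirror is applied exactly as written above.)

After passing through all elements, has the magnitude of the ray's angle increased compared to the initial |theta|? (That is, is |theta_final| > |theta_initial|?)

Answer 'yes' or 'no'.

Initial: x=-1.0000 theta=0.3000
After 1 (propagate distance d=7): x=1.1000 theta=0.3000
After 2 (thin lens f=30): x=1.1000 theta=79/300 (≈0.2633)
After 3 (propagate distance d=7): x=883/300 (≈2.9433) theta=79/300 (≈0.2633)
After 4 (thin lens f=35): x=883/300 (≈2.9433) theta=941/5250 (≈0.1792)
After 5 (propagate distance d=9): x=47843/10500 (≈4.5565) theta=941/5250 (≈0.1792)
After 6 (curved mirror R=52): x=47843/10500 (≈4.5565) theta=363/91000 (≈0.0040)
After 7 (propagate distance d=29 (to screen)): x=1275499/273000 (≈4.6722) theta=363/91000 (≈0.0040)
|theta_initial|=0.3000 |theta_final|=363/91000 (≈0.0040) -> not increased

Answer: no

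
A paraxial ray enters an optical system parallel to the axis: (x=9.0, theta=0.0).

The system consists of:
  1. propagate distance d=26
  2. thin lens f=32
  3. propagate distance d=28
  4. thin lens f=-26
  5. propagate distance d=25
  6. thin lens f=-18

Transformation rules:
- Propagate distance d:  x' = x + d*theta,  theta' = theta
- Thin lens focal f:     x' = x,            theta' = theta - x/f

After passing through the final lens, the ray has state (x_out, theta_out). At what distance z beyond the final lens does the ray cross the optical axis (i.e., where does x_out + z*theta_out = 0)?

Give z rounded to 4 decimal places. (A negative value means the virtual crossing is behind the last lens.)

Initial: x=9.0000 theta=0.0000
After 1 (propagate distance d=26): x=9.0000 theta=0.0000
After 2 (thin lens f=32): x=9.0000 theta=-9/32 (≈-0.2813)
After 3 (propagate distance d=28): x=1.1250 theta=-9/32 (≈-0.2813)
After 4 (thin lens f=-26): x=1.1250 theta=-99/416 (≈-0.2380)
After 5 (propagate distance d=25): x=-2007/416 (≈-4.8245) theta=-99/416 (≈-0.2380)
After 6 (thin lens f=-18): x=-2007/416 (≈-4.8245) theta=-421/832 (≈-0.5060)
z_focus = -x_out/theta_out = -(-2007/416)/(-421/832) = -4014/421 ≈ -9.5344
Rounded to 4 decimal places: z = -9.5344

Answer: -9.5344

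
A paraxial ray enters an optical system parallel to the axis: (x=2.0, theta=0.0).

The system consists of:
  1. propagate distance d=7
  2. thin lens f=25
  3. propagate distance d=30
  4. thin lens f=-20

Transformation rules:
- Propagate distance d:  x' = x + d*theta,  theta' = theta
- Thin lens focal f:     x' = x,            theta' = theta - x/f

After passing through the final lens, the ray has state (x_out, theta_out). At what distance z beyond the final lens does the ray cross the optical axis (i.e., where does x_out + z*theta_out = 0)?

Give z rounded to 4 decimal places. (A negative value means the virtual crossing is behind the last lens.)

Initial: x=2.0000 theta=0.0000
After 1 (propagate distance d=7): x=2.0000 theta=0.0000
After 2 (thin lens f=25): x=2.0000 theta=-0.0800
After 3 (propagate distance d=30): x=-0.4000 theta=-0.0800
After 4 (thin lens f=-20): x=-0.4000 theta=-0.1000
z_focus = -x_out/theta_out = -(-0.4000)/(-0.1000) = -4.0000
Rounded to 4 decimal places: z = -4.0000

Answer: -4.0000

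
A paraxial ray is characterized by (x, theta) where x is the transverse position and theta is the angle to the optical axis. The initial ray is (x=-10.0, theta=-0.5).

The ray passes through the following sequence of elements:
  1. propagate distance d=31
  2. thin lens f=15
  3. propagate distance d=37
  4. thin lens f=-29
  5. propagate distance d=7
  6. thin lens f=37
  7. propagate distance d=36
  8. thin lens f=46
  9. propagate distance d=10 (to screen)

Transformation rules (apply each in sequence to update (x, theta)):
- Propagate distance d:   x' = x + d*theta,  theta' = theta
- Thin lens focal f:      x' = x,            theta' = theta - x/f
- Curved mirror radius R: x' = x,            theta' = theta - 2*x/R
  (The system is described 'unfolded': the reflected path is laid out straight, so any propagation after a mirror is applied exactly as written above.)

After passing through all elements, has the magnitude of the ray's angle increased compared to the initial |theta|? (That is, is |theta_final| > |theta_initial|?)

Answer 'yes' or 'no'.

Answer: no

Derivation:
Initial: x=-10.0000 theta=-0.5000
After 1 (propagate distance d=31): x=-25.5000 theta=-0.5000
After 2 (thin lens f=15): x=-25.5000 theta=1.2000
After 3 (propagate distance d=37): x=18.9000 theta=1.2000
After 4 (thin lens f=-29): x=18.9000 theta=537/290 (≈1.8517)
After 5 (propagate distance d=7): x=924/29 (≈31.8621) theta=537/290 (≈1.8517)
After 6 (thin lens f=37): x=924/29 (≈31.8621) theta=10629/10730 (≈0.9906)
After 7 (propagate distance d=36): x=362262/5365 (≈67.5232) theta=10629/10730 (≈0.9906)
After 8 (thin lens f=46): x=362262/5365 (≈67.5232) theta=-23559/49358 (≈-0.4773)
After 9 (propagate distance d=10 (to screen)): x=7743051/123395 (≈62.7501) theta=-23559/49358 (≈-0.4773)
|theta_initial|=0.5000 |theta_final|=23559/49358 (≈0.4773) -> not increased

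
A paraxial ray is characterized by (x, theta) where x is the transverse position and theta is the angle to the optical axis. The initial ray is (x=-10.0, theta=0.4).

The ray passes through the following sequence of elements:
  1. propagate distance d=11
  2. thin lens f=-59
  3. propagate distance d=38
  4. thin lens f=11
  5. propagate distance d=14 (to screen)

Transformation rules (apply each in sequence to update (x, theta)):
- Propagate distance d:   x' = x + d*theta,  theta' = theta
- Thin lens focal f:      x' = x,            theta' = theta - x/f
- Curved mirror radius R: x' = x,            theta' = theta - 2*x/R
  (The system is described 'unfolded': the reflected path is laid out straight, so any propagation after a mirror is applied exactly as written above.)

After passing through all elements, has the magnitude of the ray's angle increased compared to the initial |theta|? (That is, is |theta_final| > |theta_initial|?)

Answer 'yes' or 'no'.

Answer: no

Derivation:
Initial: x=-10.0000 theta=0.4000
After 1 (propagate distance d=11): x=-5.6000 theta=0.4000
After 2 (thin lens f=-59): x=-5.6000 theta=18/59 (≈0.3051)
After 3 (propagate distance d=38): x=1768/295 (≈5.9932) theta=18/59 (≈0.3051)
After 4 (thin lens f=11): x=1768/295 (≈5.9932) theta=-778/3245 (≈-0.2398)
After 5 (propagate distance d=14 (to screen)): x=8556/3245 (≈2.6367) theta=-778/3245 (≈-0.2398)
|theta_initial|=0.4000 |theta_final|=778/3245 (≈0.2398) -> not increased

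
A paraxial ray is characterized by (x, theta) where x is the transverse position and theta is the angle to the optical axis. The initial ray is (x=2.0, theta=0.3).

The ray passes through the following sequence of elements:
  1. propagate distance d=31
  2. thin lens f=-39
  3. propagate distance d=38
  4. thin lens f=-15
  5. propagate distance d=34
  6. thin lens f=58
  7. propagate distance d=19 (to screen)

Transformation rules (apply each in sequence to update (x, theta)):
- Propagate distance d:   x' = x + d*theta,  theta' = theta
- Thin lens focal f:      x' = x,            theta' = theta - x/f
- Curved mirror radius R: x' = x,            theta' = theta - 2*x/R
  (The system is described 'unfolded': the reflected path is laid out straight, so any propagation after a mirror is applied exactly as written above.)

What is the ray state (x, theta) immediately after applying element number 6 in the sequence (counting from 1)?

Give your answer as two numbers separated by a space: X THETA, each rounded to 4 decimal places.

Answer: 130.1715 0.5928

Derivation:
Initial: x=2.0000 theta=0.3000
After 1 (propagate distance d=31): x=11.3000 theta=0.3000
After 2 (thin lens f=-39): x=11.3000 theta=23/39 (≈0.5897)
After 3 (propagate distance d=38): x=13147/390 (≈33.7103) theta=23/39 (≈0.5897)
After 4 (thin lens f=-15): x=13147/390 (≈33.7103) theta=16597/5850 (≈2.8371)
After 5 (propagate distance d=34): x=761503/5850 (≈130.1715) theta=16597/5850 (≈2.8371)
After 6 (thin lens f=58): x=761503/5850 (≈130.1715) theta=1719/2900 (≈0.5928)
Rounded to 4 decimal places: x = 130.1715, theta = 0.5928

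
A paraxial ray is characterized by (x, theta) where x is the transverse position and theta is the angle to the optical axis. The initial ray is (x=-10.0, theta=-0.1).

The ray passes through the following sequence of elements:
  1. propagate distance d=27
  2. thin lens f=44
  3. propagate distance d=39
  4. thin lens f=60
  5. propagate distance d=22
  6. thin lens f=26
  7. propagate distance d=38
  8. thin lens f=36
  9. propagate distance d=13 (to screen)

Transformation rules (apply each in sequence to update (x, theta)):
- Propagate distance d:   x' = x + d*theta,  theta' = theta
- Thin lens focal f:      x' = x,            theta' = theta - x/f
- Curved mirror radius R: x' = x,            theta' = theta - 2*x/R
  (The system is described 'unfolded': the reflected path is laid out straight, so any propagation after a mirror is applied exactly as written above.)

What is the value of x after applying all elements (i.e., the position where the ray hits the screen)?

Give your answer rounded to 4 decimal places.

Initial: x=-10.0000 theta=-0.1000
After 1 (propagate distance d=27): x=-12.7000 theta=-0.1000
After 2 (thin lens f=44): x=-12.7000 theta=83/440 (≈0.1886)
After 3 (propagate distance d=39): x=-2351/440 (≈-5.3432) theta=83/440 (≈0.1886)
After 4 (thin lens f=60): x=-2351/440 (≈-5.3432) theta=7331/26400 (≈0.2777)
After 5 (propagate distance d=22): x=10111/13200 (≈0.7660) theta=7331/26400 (≈0.2777)
After 6 (thin lens f=26): x=10111/13200 (≈0.7660) theta=10649/42900 (≈0.2482)
After 7 (propagate distance d=38): x=1750091/171600 (≈10.1987) theta=10649/42900 (≈0.2482)
After 8 (thin lens f=36): x=1750091/171600 (≈10.1987) theta=-43327/1235520 (≈-0.0351)
After 9 (propagate distance d=13 (to screen)): x=60187021/6177600 (≈9.7428) theta=-43327/1235520 (≈-0.0351)
Rounded to 4 decimal places: x = 9.7428

Answer: 9.7428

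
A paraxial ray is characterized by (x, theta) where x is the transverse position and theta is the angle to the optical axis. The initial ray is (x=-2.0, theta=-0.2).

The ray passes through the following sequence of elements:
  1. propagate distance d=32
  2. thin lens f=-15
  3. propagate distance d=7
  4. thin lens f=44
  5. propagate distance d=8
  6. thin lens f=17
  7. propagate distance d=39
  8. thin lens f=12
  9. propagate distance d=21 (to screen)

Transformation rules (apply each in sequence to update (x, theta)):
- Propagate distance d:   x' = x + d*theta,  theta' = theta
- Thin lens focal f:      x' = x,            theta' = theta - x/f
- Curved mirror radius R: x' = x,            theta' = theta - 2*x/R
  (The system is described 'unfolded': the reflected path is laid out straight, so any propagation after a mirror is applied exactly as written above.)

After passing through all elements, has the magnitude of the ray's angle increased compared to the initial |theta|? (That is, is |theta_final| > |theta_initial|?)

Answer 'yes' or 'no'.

Answer: no

Derivation:
Initial: x=-2.0000 theta=-0.2000
After 1 (propagate distance d=32): x=-8.4000 theta=-0.2000
After 2 (thin lens f=-15): x=-8.4000 theta=-0.7600
After 3 (propagate distance d=7): x=-13.7200 theta=-0.7600
After 4 (thin lens f=44): x=-13.7200 theta=-493/1100 (≈-0.4482)
After 5 (propagate distance d=8): x=-4759/275 (≈-17.3055) theta=-493/1100 (≈-0.4482)
After 6 (thin lens f=17): x=-4759/275 (≈-17.3055) theta=2131/3740 (≈0.5698)
After 7 (propagate distance d=39): x=91933/18700 (≈4.9162) theta=2131/3740 (≈0.5698)
After 8 (thin lens f=12): x=91933/18700 (≈4.9162) theta=35927/224400 (≈0.1601)
After 9 (propagate distance d=21 (to screen)): x=619221/74800 (≈8.2784) theta=35927/224400 (≈0.1601)
|theta_initial|=0.2000 |theta_final|=35927/224400 (≈0.1601) -> not increased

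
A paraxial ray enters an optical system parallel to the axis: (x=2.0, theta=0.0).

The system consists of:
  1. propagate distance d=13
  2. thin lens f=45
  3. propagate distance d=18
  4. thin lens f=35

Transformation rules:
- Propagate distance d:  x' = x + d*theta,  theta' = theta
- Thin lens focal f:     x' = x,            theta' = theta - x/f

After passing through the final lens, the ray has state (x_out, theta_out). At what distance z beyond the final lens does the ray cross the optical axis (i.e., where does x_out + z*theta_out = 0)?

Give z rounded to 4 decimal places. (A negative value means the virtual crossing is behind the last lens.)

Answer: 15.2419

Derivation:
Initial: x=2.0000 theta=0.0000
After 1 (propagate distance d=13): x=2.0000 theta=0.0000
After 2 (thin lens f=45): x=2.0000 theta=-2/45 (≈-0.0444)
After 3 (propagate distance d=18): x=1.2000 theta=-2/45 (≈-0.0444)
After 4 (thin lens f=35): x=1.2000 theta=-124/1575 (≈-0.0787)
z_focus = -x_out/theta_out = -(1.2000)/(-124/1575) = 945/62 ≈ 15.2419
Rounded to 4 decimal places: z = 15.2419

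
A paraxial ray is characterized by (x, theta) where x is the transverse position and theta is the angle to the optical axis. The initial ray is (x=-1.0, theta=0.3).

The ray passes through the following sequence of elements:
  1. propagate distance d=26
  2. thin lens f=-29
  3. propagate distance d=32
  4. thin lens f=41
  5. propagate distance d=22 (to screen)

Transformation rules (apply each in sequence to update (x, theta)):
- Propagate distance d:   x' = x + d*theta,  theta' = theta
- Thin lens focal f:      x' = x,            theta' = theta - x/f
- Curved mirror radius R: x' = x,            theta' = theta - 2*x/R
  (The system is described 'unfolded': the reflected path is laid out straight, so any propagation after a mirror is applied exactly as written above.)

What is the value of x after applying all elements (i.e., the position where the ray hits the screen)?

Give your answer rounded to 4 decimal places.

Initial: x=-1.0000 theta=0.3000
After 1 (propagate distance d=26): x=6.8000 theta=0.3000
After 2 (thin lens f=-29): x=6.8000 theta=31/58 (≈0.5345)
After 3 (propagate distance d=32): x=3466/145 (≈23.9034) theta=31/58 (≈0.5345)
After 4 (thin lens f=41): x=3466/145 (≈23.9034) theta=-577/11890 (≈-0.0485)
After 5 (propagate distance d=22 (to screen)): x=135759/5945 (≈22.8358) theta=-577/11890 (≈-0.0485)
Rounded to 4 decimal places: x = 22.8358

Answer: 22.8358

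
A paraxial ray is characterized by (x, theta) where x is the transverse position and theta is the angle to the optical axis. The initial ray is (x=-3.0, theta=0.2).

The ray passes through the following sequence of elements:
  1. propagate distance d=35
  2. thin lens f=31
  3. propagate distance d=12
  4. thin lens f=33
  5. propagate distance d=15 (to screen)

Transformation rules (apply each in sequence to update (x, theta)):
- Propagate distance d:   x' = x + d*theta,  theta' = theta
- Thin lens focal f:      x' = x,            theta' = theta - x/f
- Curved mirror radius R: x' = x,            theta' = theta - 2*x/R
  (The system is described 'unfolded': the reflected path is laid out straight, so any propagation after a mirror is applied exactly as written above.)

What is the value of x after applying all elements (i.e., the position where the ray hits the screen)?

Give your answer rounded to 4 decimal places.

Initial: x=-3.0000 theta=0.2000
After 1 (propagate distance d=35): x=4.0000 theta=0.2000
After 2 (thin lens f=31): x=4.0000 theta=11/155 (≈0.0710)
After 3 (propagate distance d=12): x=752/155 (≈4.8516) theta=11/155 (≈0.0710)
After 4 (thin lens f=33): x=752/155 (≈4.8516) theta=-389/5115 (≈-0.0761)
After 5 (propagate distance d=15 (to screen)): x=6327/1705 (≈3.7109) theta=-389/5115 (≈-0.0761)
Rounded to 4 decimal places: x = 3.7109

Answer: 3.7109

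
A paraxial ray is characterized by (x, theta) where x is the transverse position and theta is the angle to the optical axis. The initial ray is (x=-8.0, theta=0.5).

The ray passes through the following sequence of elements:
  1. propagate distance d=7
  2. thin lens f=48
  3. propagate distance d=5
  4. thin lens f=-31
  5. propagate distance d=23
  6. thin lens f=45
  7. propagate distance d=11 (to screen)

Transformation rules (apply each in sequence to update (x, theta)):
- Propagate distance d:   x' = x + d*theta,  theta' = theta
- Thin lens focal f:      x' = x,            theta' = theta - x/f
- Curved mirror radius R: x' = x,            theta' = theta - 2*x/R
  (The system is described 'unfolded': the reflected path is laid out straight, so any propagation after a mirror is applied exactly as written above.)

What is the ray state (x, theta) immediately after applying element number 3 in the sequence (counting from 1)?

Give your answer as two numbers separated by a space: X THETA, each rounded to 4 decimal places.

Answer: -1.5313 0.5938

Derivation:
Initial: x=-8.0000 theta=0.5000
After 1 (propagate distance d=7): x=-4.5000 theta=0.5000
After 2 (thin lens f=48): x=-4.5000 theta=19/32 (≈0.5938)
After 3 (propagate distance d=5): x=-49/32 (≈-1.5313) theta=19/32 (≈0.5938)
Rounded to 4 decimal places: x = -1.5313, theta = 0.5938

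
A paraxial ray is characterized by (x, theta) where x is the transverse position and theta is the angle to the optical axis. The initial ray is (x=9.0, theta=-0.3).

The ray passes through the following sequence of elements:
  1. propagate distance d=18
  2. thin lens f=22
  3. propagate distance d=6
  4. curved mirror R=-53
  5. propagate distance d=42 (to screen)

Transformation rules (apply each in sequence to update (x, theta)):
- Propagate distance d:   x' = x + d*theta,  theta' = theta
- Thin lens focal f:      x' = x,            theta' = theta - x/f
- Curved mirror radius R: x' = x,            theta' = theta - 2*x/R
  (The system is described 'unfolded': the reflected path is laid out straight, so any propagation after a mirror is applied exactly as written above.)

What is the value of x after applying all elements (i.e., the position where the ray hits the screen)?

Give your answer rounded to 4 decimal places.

Answer: -17.3578

Derivation:
Initial: x=9.0000 theta=-0.3000
After 1 (propagate distance d=18): x=3.6000 theta=-0.3000
After 2 (thin lens f=22): x=3.6000 theta=-51/110 (≈-0.4636)
After 3 (propagate distance d=6): x=9/11 (≈0.8182) theta=-51/110 (≈-0.4636)
After 4 (curved mirror R=-53): x=9/11 (≈0.8182) theta=-2523/5830 (≈-0.4328)
After 5 (propagate distance d=42 (to screen)): x=-50598/2915 (≈-17.3578) theta=-2523/5830 (≈-0.4328)
Rounded to 4 decimal places: x = -17.3578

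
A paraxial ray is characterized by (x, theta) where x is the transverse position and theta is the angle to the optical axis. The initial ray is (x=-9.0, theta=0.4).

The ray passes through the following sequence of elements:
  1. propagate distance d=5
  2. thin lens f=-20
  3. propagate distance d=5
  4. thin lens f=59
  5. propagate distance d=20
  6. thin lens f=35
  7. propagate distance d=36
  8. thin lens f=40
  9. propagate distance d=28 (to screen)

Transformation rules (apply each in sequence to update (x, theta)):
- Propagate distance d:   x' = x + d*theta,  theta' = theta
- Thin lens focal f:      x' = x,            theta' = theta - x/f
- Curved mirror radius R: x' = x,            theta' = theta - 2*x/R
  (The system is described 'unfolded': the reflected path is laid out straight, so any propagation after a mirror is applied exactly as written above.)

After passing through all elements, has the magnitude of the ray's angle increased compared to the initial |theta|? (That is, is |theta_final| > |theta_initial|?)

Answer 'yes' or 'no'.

Initial: x=-9.0000 theta=0.4000
After 1 (propagate distance d=5): x=-7.0000 theta=0.4000
After 2 (thin lens f=-20): x=-7.0000 theta=0.0500
After 3 (propagate distance d=5): x=-6.7500 theta=0.0500
After 4 (thin lens f=59): x=-6.7500 theta=97/590 (≈0.1644)
After 5 (propagate distance d=20): x=-817/236 (≈-3.4619) theta=97/590 (≈0.1644)
After 6 (thin lens f=35): x=-817/236 (≈-3.4619) theta=435/1652 (≈0.2633)
After 7 (propagate distance d=36): x=9941/1652 (≈6.0176) theta=435/1652 (≈0.2633)
After 8 (thin lens f=40): x=9941/1652 (≈6.0176) theta=7459/66080 (≈0.1129)
After 9 (propagate distance d=28 (to screen)): x=151623/16520 (≈9.1781) theta=7459/66080 (≈0.1129)
|theta_initial|=0.4000 |theta_final|=7459/66080 (≈0.1129) -> not increased

Answer: no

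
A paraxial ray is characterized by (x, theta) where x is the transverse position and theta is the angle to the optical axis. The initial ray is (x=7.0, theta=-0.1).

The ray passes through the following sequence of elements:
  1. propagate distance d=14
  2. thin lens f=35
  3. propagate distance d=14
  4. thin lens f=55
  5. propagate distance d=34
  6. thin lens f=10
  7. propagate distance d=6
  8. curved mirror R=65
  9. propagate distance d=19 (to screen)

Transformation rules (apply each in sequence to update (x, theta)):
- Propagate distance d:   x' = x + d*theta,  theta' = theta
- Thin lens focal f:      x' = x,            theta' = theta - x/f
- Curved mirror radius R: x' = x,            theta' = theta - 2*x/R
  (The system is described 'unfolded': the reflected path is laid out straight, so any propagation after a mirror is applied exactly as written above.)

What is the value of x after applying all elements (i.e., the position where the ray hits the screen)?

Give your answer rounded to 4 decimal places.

Answer: 7.6757

Derivation:
Initial: x=7.0000 theta=-0.1000
After 1 (propagate distance d=14): x=5.6000 theta=-0.1000
After 2 (thin lens f=35): x=5.6000 theta=-0.2600
After 3 (propagate distance d=14): x=1.9600 theta=-0.2600
After 4 (thin lens f=55): x=1.9600 theta=-813/2750 (≈-0.2956)
After 5 (propagate distance d=34): x=-11126/1375 (≈-8.0916) theta=-813/2750 (≈-0.2956)
After 6 (thin lens f=10): x=-11126/1375 (≈-8.0916) theta=7061/13750 (≈0.5135)
After 7 (propagate distance d=6): x=-34447/6875 (≈-5.0105) theta=7061/13750 (≈0.5135)
After 8 (curved mirror R=65): x=-34447/6875 (≈-5.0105) theta=596753/893750 (≈0.6677)
After 9 (propagate distance d=19 (to screen)): x=6860197/893750 (≈7.6757) theta=596753/893750 (≈0.6677)
Rounded to 4 decimal places: x = 7.6757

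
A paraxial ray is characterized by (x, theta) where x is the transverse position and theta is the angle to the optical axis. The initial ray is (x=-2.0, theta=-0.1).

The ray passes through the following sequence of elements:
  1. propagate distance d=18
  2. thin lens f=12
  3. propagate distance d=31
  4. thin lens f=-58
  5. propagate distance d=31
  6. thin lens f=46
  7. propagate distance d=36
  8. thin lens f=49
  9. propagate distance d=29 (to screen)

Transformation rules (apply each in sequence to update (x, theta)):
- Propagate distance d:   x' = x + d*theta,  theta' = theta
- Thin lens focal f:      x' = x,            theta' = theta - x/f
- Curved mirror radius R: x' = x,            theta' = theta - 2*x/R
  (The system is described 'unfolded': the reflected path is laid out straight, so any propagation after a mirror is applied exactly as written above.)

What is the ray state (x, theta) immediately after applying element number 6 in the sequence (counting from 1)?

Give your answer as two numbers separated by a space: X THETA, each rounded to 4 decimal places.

Answer: 11.1922 0.0236

Derivation:
Initial: x=-2.0000 theta=-0.1000
After 1 (propagate distance d=18): x=-3.8000 theta=-0.1000
After 2 (thin lens f=12): x=-3.8000 theta=13/60 (≈0.2167)
After 3 (propagate distance d=31): x=35/12 (≈2.9167) theta=13/60 (≈0.2167)
After 4 (thin lens f=-58): x=35/12 (≈2.9167) theta=929/3480 (≈0.2670)
After 5 (propagate distance d=31): x=12983/1160 (≈11.1922) theta=929/3480 (≈0.2670)
After 6 (thin lens f=46): x=12983/1160 (≈11.1922) theta=757/32016 (≈0.0236)
Rounded to 4 decimal places: x = 11.1922, theta = 0.0236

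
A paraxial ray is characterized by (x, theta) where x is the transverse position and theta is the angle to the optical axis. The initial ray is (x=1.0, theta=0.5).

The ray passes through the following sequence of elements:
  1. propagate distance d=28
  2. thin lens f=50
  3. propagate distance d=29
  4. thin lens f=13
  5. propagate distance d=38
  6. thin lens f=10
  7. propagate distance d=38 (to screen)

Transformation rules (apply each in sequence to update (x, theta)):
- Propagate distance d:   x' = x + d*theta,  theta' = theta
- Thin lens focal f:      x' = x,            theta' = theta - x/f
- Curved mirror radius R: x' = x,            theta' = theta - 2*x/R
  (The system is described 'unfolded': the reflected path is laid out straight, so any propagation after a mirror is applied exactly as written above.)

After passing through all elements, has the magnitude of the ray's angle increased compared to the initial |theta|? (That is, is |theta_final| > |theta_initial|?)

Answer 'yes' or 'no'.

Initial: x=1.0000 theta=0.5000
After 1 (propagate distance d=28): x=15.0000 theta=0.5000
After 2 (thin lens f=50): x=15.0000 theta=0.2000
After 3 (propagate distance d=29): x=20.8000 theta=0.2000
After 4 (thin lens f=13): x=20.8000 theta=-1.4000
After 5 (propagate distance d=38): x=-32.4000 theta=-1.4000
After 6 (thin lens f=10): x=-32.4000 theta=1.8400
After 7 (propagate distance d=38 (to screen)): x=37.5200 theta=1.8400
|theta_initial|=0.5000 |theta_final|=1.8400 -> increased

Answer: yes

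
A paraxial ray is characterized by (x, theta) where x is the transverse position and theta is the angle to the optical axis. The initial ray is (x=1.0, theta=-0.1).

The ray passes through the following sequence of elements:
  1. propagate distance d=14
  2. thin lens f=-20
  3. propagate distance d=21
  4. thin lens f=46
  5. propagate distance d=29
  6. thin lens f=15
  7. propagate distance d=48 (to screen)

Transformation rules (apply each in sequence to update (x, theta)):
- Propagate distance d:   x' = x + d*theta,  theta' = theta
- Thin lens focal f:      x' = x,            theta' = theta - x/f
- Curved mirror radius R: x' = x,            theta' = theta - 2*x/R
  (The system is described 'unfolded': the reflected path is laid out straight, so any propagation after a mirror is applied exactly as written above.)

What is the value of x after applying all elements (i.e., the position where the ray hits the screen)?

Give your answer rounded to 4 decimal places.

Initial: x=1.0000 theta=-0.1000
After 1 (propagate distance d=14): x=-0.4000 theta=-0.1000
After 2 (thin lens f=-20): x=-0.4000 theta=-0.1200
After 3 (propagate distance d=21): x=-2.9200 theta=-0.1200
After 4 (thin lens f=46): x=-2.9200 theta=-13/230 (≈-0.0565)
After 5 (propagate distance d=29): x=-5243/1150 (≈-4.5591) theta=-13/230 (≈-0.0565)
After 6 (thin lens f=15): x=-5243/1150 (≈-4.5591) theta=2134/8625 (≈0.2474)
After 7 (propagate distance d=48 (to screen)): x=42073/5750 (≈7.3170) theta=2134/8625 (≈0.2474)
Rounded to 4 decimal places: x = 7.3170

Answer: 7.3170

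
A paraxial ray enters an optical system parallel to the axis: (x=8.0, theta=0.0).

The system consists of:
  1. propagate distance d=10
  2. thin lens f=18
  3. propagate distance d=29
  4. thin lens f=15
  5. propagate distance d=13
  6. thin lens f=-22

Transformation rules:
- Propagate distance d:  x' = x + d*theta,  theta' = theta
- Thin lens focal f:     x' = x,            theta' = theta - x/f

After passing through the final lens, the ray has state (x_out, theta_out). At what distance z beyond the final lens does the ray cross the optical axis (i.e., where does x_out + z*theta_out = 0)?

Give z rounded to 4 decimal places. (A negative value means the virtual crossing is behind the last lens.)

Answer: -15.6525

Derivation:
Initial: x=8.0000 theta=0.0000
After 1 (propagate distance d=10): x=8.0000 theta=0.0000
After 2 (thin lens f=18): x=8.0000 theta=-4/9 (≈-0.4444)
After 3 (propagate distance d=29): x=-44/9 (≈-4.8889) theta=-4/9 (≈-0.4444)
After 4 (thin lens f=15): x=-44/9 (≈-4.8889) theta=-16/135 (≈-0.1185)
After 5 (propagate distance d=13): x=-868/135 (≈-6.4296) theta=-16/135 (≈-0.1185)
After 6 (thin lens f=-22): x=-868/135 (≈-6.4296) theta=-122/297 (≈-0.4108)
z_focus = -x_out/theta_out = -(-868/135)/(-122/297) = -4774/305 ≈ -15.6525
Rounded to 4 decimal places: z = -15.6525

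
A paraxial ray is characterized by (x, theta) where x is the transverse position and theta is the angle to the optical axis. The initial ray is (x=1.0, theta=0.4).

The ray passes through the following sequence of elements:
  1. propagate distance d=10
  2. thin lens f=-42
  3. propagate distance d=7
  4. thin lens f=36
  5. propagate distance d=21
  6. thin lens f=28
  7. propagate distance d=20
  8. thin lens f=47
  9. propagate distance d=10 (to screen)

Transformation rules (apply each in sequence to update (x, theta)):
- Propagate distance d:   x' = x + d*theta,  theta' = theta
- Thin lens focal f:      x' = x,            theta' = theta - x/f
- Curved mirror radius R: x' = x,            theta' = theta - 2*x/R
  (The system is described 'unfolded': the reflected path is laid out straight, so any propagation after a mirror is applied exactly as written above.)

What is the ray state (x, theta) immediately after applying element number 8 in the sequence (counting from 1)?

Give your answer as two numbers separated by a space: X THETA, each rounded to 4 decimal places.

Answer: 9.7267 -0.4455

Derivation:
Initial: x=1.0000 theta=0.4000
After 1 (propagate distance d=10): x=5.0000 theta=0.4000
After 2 (thin lens f=-42): x=5.0000 theta=109/210 (≈0.5190)
After 3 (propagate distance d=7): x=259/30 (≈8.6333) theta=109/210 (≈0.5190)
After 4 (thin lens f=36): x=259/30 (≈8.6333) theta=2111/7560 (≈0.2792)
After 5 (propagate distance d=21): x=5219/360 (≈14.4972) theta=2111/7560 (≈0.2792)
After 6 (thin lens f=28): x=5219/360 (≈14.4972) theta=-7213/30240 (≈-0.2385)
After 7 (propagate distance d=20): x=36767/3780 (≈9.7267) theta=-7213/30240 (≈-0.2385)
After 8 (thin lens f=47): x=36767/3780 (≈9.7267) theta=-211049/473760 (≈-0.4455)
Rounded to 4 decimal places: x = 9.7267, theta = -0.4455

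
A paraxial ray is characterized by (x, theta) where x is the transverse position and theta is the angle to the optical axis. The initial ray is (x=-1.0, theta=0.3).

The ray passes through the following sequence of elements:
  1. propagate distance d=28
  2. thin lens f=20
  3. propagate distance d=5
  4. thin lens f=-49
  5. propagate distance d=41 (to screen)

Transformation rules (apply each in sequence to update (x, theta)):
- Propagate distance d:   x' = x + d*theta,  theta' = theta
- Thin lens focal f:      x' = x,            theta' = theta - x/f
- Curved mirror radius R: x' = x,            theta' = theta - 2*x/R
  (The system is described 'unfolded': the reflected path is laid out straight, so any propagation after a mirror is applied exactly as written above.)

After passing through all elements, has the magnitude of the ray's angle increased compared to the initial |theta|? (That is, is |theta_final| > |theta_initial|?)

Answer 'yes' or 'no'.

Initial: x=-1.0000 theta=0.3000
After 1 (propagate distance d=28): x=7.4000 theta=0.3000
After 2 (thin lens f=20): x=7.4000 theta=-0.0700
After 3 (propagate distance d=5): x=7.0500 theta=-0.0700
After 4 (thin lens f=-49): x=7.0500 theta=181/2450 (≈0.0739)
After 5 (propagate distance d=41 (to screen)): x=49387/4900 (≈10.0790) theta=181/2450 (≈0.0739)
|theta_initial|=0.3000 |theta_final|=181/2450 (≈0.0739) -> not increased

Answer: no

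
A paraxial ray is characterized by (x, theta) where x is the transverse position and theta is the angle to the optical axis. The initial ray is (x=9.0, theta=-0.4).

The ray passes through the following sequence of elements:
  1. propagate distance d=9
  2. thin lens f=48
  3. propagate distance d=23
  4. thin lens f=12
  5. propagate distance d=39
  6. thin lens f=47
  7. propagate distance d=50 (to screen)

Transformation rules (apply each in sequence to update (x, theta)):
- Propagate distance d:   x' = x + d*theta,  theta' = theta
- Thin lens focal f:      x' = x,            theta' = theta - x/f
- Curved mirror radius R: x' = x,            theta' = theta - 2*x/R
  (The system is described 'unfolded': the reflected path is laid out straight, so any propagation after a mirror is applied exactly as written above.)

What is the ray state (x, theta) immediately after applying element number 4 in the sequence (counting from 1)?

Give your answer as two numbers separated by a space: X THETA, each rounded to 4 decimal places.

Answer: -6.3875 0.0198

Derivation:
Initial: x=9.0000 theta=-0.4000
After 1 (propagate distance d=9): x=5.4000 theta=-0.4000
After 2 (thin lens f=48): x=5.4000 theta=-0.5125
After 3 (propagate distance d=23): x=-6.3875 theta=-0.5125
After 4 (thin lens f=12): x=-6.3875 theta=19/960 (≈0.0198)
Rounded to 4 decimal places: x = -6.3875, theta = 0.0198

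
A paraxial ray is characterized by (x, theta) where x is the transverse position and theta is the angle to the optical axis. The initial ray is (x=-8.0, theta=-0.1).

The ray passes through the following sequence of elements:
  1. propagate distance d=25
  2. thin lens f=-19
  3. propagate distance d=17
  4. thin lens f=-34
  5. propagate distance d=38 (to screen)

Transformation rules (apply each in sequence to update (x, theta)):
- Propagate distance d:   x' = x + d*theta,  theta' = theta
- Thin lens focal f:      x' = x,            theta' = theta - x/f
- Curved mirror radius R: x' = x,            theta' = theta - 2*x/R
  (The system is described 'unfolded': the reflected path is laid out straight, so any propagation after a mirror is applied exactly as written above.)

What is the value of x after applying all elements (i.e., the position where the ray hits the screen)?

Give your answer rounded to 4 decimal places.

Answer: -70.5300

Derivation:
Initial: x=-8.0000 theta=-0.1000
After 1 (propagate distance d=25): x=-10.5000 theta=-0.1000
After 2 (thin lens f=-19): x=-10.5000 theta=-62/95 (≈-0.6526)
After 3 (propagate distance d=17): x=-4103/190 (≈-21.5947) theta=-62/95 (≈-0.6526)
After 4 (thin lens f=-34): x=-4103/190 (≈-21.5947) theta=-8319/6460 (≈-1.2878)
After 5 (propagate distance d=38 (to screen)): x=-113906/1615 (≈-70.5300) theta=-8319/6460 (≈-1.2878)
Rounded to 4 decimal places: x = -70.5300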